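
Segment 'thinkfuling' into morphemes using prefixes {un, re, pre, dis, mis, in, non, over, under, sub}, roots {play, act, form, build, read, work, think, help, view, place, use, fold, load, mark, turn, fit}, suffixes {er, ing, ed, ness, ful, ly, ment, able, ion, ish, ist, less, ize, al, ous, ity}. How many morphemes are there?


Segmenting 'thinkfuling' against the inventory:
  'think' -> root (morpheme 1)
  'ful' -> suffix (morpheme 2)
  'ing' -> suffix (morpheme 3)
Total morphemes: 3

3


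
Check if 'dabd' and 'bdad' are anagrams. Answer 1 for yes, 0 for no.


Sort characters of 'dabd': 'abdd'
Sort characters of 'bdad': 'abdd'
Sorted forms match -> they ARE anagrams
Result: 1

1


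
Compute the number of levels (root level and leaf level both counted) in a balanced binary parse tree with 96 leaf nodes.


In a balanced binary tree with n leaves the deepest leaf is ceil(log2(n)) edges below the root,
so counting node levels inclusive of root and leaves gives ceil(log2(n)) + 1 levels.
log2(96) = 6.5850
ceil(6.5850) = 7
levels = 7 + 1 = 8

8


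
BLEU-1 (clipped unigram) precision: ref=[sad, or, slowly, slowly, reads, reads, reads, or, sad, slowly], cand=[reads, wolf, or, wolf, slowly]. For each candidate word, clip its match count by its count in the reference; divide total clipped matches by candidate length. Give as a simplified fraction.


Reference word counts: {'or': 2, 'reads': 3, 'sad': 2, 'slowly': 3}
Checking each candidate word (with clipping):
  'reads' -> in reference (ref count 3, used 1/3) -> match (matches: 1)
  'wolf' -> not in reference -> no match (matches: 1)
  'or' -> in reference (ref count 2, used 1/2) -> match (matches: 2)
  'wolf' -> not in reference -> no match (matches: 2)
  'slowly' -> in reference (ref count 3, used 1/3) -> match (matches: 3)
Clipped matches: 3, Candidate length: 5
Precision = 3/5

3/5


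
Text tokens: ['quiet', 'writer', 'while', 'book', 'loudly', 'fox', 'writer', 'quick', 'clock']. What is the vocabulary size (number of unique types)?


Listing all tokens and tracking unique types:
  Token 1: 'quiet' -> NEW (unique so far: 1)
  Token 2: 'writer' -> NEW (unique so far: 2)
  Token 3: 'while' -> NEW (unique so far: 3)
  Token 4: 'book' -> NEW (unique so far: 4)
  Token 5: 'loudly' -> NEW (unique so far: 5)
  Token 6: 'fox' -> NEW (unique so far: 6)
  Token 7: 'writer' -> duplicate (unique so far: 6)
  Token 8: 'quick' -> NEW (unique so far: 7)
  Token 9: 'clock' -> NEW (unique so far: 8)
Unique types: ('book', 'clock', 'fox', 'loudly', 'quick', 'quiet', 'while', 'writer')
Vocabulary size: 8

8


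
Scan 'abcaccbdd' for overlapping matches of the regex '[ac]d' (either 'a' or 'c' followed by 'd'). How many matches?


Pattern: [ac]d means either 'a' or 'c' followed by 'd'.
Scanning 'abcaccbdd' position-by-position:
  Pos 0: window 'ab' -> no
  Pos 1: window 'bc' -> no
  Pos 2: window 'ca' -> no
  Pos 3: window 'ac' -> no
  Pos 4: window 'cc' -> no
  Pos 5: window 'cb' -> no
  Pos 6: window 'bd' -> no
  Pos 7: window 'dd' -> no
  Pos 8: window 'd' -> no
Total matches: 0

0


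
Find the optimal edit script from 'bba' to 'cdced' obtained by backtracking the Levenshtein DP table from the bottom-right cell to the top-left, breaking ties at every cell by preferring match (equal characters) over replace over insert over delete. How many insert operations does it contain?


Edit distance = 5. Backtracking from cell (3, 5) with preference match > replace > insert > delete,
then listing the resulting alignment 'bba' -> 'cdced' left to right:
  Step 1: insert 'c' [insertion #1]
  Step 2: insert 'd' [insertion #2]
  Step 3: replace b->c
  Step 4: replace b->e
  Step 5: replace a->d
Total insertions: 2

2


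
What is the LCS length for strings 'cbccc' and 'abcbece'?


DP table for LCS of 'cbccc' and 'abcbece':
       a  b  c  b  e  c  e
    0  0  0  0  0  0  0  0
  c 0  0  0  1  1  1  1  1
  b 0  0  1  1  2  2  2  2
  c 0  0  1  2  2  2  3  3
  c 0  0  1  2  2  2  3  3
  c 0  0  1  2  2  2  3  3
LCS: 'cbc'
LCS length = 3

3


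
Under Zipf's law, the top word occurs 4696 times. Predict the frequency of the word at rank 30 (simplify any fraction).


Zipf's law: freq(rank) = f1 / rank
f1 = 4696, rank = 30
freq = 4696 / 30
GCD(4696, 30) = 2
Simplified: 2348/15

2348/15


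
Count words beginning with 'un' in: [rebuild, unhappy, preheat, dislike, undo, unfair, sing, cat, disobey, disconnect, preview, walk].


Checking each word for prefix 'un':
  'rebuild' -> no (count: 0)
  'unhappy' -> YES, starts with 'un' (count: 1)
  'preheat' -> no (count: 1)
  'dislike' -> no (count: 1)
  'undo' -> YES, starts with 'un' (count: 2)
  'unfair' -> YES, starts with 'un' (count: 3)
  'sing' -> no (count: 3)
  'cat' -> no (count: 3)
  'disobey' -> no (count: 3)
  'disconnect' -> no (count: 3)
  'preview' -> no (count: 3)
  'walk' -> no (count: 3)
Total with prefix 'un': 3

3


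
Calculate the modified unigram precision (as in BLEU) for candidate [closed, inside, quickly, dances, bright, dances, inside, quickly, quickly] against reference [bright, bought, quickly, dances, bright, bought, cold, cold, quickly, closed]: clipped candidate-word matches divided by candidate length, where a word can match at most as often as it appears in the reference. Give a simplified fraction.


Reference word counts: {'bought': 2, 'bright': 2, 'closed': 1, 'cold': 2, 'dances': 1, 'quickly': 2}
Checking each candidate word (with clipping):
  'closed' -> in reference (ref count 1, used 1/1) -> match (matches: 1)
  'inside' -> not in reference -> no match (matches: 1)
  'quickly' -> in reference (ref count 2, used 1/2) -> match (matches: 2)
  'dances' -> in reference (ref count 1, used 1/1) -> match (matches: 3)
  'bright' -> in reference (ref count 2, used 1/2) -> match (matches: 4)
  'dances' -> ref count 1 already used up (1/1) -> clipped, no match (matches: 4)
  'inside' -> not in reference -> no match (matches: 4)
  'quickly' -> in reference (ref count 2, used 2/2) -> match (matches: 5)
  'quickly' -> ref count 2 already used up (2/2) -> clipped, no match (matches: 5)
Clipped matches: 5, Candidate length: 9
Precision = 5/9

5/9


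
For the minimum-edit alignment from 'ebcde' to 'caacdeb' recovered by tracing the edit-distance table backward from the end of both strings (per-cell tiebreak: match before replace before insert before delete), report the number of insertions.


Edit distance = 4. Backtracking from cell (5, 7) with preference match > replace > insert > delete,
then listing the resulting alignment 'ebcde' -> 'caacdeb' left to right:
  Step 1: insert 'c' [insertion #1]
  Step 2: replace e->a
  Step 3: replace b->a
  Step 4: keep 'c'
  Step 5: keep 'd'
  Step 6: keep 'e'
  Step 7: insert 'b' [insertion #2]
Total insertions: 2

2


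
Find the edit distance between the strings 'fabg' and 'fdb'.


Building DP table for s1='fabg' (len 4) and s2='fdb' (len 3):
       f  d  b
    0  1  2  3
  f 1  0  1  2
  a 2  1  1  2
  b 3  2  2  1
  g 4  3  3  2
Edit distance = dp[4][3] = 2

2


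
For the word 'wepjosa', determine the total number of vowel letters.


Scanning each character of 'wepjosa':
  Position 1: 'w' -> consonant (running count: 0)
  Position 2: 'e' -> vowel (running count: 1)
  Position 3: 'p' -> consonant (running count: 1)
  Position 4: 'j' -> consonant (running count: 1)
  Position 5: 'o' -> vowel (running count: 2)
  Position 6: 's' -> consonant (running count: 2)
  Position 7: 'a' -> vowel (running count: 3)
Total vowels: 3

3


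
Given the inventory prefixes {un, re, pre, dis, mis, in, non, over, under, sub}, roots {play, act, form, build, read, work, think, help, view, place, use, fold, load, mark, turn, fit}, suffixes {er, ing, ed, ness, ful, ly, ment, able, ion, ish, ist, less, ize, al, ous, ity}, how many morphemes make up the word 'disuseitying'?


Segmenting 'disuseitying' against the inventory:
  'dis' -> prefix (morpheme 1)
  'use' -> root (morpheme 2)
  'ity' -> suffix (morpheme 3)
  'ing' -> suffix (morpheme 4)
Total morphemes: 4

4


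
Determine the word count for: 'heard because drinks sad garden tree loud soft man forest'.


Counting words by splitting on spaces:
  Word 1: 'heard'
  Word 2: 'because'
  Word 3: 'drinks'
  Word 4: 'sad'
  Word 5: 'garden'
  Word 6: 'tree'
  Word 7: 'loud'
  Word 8: 'soft'
  Word 9: 'man'
  Word 10: 'forest'
Total words: 10

10


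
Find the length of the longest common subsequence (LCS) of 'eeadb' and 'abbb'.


DP table for LCS of 'eeadb' and 'abbb':
       a  b  b  b
    0  0  0  0  0
  e 0  0  0  0  0
  e 0  0  0  0  0
  a 0  1  1  1  1
  d 0  1  1  1  1
  b 0  1  2  2  2
LCS: 'ab'
LCS length = 2

2


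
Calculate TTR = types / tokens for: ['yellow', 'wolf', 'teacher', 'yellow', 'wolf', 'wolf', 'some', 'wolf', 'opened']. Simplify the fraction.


Tokens: 9
Unique types: ('opened', 'some', 'teacher', 'wolf', 'yellow') = 5
TTR = 5/9
Already in lowest terms.

5/9


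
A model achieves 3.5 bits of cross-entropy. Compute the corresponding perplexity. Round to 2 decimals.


Perplexity formula: PP = 2^H
H = 3.5
PP = 2^3.5
Decompose: 2^3.5 = 2^3 * 2^0.5 = 2^3 * sqrt(2)
2^3 = 8, sqrt(2) ~ 1.4142136
PP ~ 8 * 1.4142136 = 11.3137088
Rounded to 2 decimals: 11.31

11.31


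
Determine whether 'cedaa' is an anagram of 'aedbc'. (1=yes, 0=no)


Sort characters of 'cedaa': 'aacde'
Sort characters of 'aedbc': 'abcde'
Sorted forms differ -> they are NOT anagrams
Result: 0

0


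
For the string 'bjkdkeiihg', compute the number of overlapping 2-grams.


String 'bjkdkeiihg' has length L = 10.
Number of overlapping n-grams = L - n + 1
Substituting: 10 - 2 + 1 = 9

9


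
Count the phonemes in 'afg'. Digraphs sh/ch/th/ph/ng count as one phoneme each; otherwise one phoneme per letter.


Parsing 'afg' greedily, digraphs first:
  'a' -> vowel phoneme (phonemes so far: 1)
  'f' -> consonant phoneme (phonemes so far: 2)
  'g' -> consonant phoneme (phonemes so far: 3)
Total phonemes: 3

3


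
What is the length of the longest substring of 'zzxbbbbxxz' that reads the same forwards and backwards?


Scanning 'zzxbbbbxxz' for palindromic substrings.
Substring at positions 2-7: 'xbbbbx'.
Check: reverse('xbbbbx') = 'xbbbbx' -> palindrome confirmed.
Neighbouring characters ('z' / 'x') break symmetry, so it cannot extend further.
No longer palindromic substring exists; longest length = 6

6


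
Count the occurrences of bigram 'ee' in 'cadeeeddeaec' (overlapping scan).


Scanning 'cadeeeddeaec' for bigram 'ee':
  Position 0: 'ca' -> no
  Position 1: 'ad' -> no
  Position 2: 'de' -> no
  Position 3: 'ee' -> MATCH
  Position 4: 'ee' -> MATCH
  Position 5: 'ed' -> no
  Position 6: 'dd' -> no
  Position 7: 'de' -> no
  Position 8: 'ea' -> no
  Position 9: 'ae' -> no
  Position 10: 'ec' -> no
Total matches: 2

2


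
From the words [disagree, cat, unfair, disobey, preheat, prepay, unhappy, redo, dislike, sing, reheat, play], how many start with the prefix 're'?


Checking each word for prefix 're':
  'disagree' -> no (count: 0)
  'cat' -> no (count: 0)
  'unfair' -> no (count: 0)
  'disobey' -> no (count: 0)
  'preheat' -> no (count: 0)
  'prepay' -> no (count: 0)
  'unhappy' -> no (count: 0)
  'redo' -> YES, starts with 're' (count: 1)
  'dislike' -> no (count: 1)
  'sing' -> no (count: 1)
  'reheat' -> YES, starts with 're' (count: 2)
  'play' -> no (count: 2)
Total with prefix 're': 2

2


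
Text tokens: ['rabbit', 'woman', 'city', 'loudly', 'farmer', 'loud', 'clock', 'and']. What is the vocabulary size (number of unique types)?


Listing all tokens and tracking unique types:
  Token 1: 'rabbit' -> NEW (unique so far: 1)
  Token 2: 'woman' -> NEW (unique so far: 2)
  Token 3: 'city' -> NEW (unique so far: 3)
  Token 4: 'loudly' -> NEW (unique so far: 4)
  Token 5: 'farmer' -> NEW (unique so far: 5)
  Token 6: 'loud' -> NEW (unique so far: 6)
  Token 7: 'clock' -> NEW (unique so far: 7)
  Token 8: 'and' -> NEW (unique so far: 8)
Unique types: ('and', 'city', 'clock', 'farmer', 'loud', 'loudly', 'rabbit', 'woman')
Vocabulary size: 8

8


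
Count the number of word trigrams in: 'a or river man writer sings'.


Word trigrams from [6] words:
  Trigram 1: (a or river)
  Trigram 2: (or river man)
  Trigram 3: (river man writer)
  Trigram 4: (man writer sings)
Total word trigrams: 6 - 2 = 4

4


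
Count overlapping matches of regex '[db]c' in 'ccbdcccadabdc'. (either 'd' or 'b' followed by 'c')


Pattern: [db]c means either 'd' or 'b' followed by 'c'.
Scanning 'ccbdcccadabdc' position-by-position:
  Pos 0: window 'cc' -> no
  Pos 1: window 'cb' -> no
  Pos 2: window 'bd' -> no
  Pos 3: window 'dc' -> MATCH
  Pos 4: window 'cc' -> no
  Pos 5: window 'cc' -> no
  Pos 6: window 'ca' -> no
  Pos 7: window 'ad' -> no
  Pos 8: window 'da' -> no
  Pos 9: window 'ab' -> no
  Pos 10: window 'bd' -> no
  Pos 11: window 'dc' -> MATCH
  Pos 12: window 'c' -> no
Total matches: 2

2


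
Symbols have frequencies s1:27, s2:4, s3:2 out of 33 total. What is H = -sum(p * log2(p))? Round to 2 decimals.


Computing entropy H = -sum(p_i * log2(p_i)):
  s1: p = 27/33 = 0.8182, -p*log2(p) = 0.2369
  s2: p = 4/33 = 0.1212, -p*log2(p) = 0.3690
  s3: p = 2/33 = 0.0606, -p*log2(p) = 0.2451
H = sum of terms = 0.8510
Rounded to 2 decimals: 0.85

0.85


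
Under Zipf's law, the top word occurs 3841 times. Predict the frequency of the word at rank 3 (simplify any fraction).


Zipf's law: freq(rank) = f1 / rank
f1 = 3841, rank = 3
freq = 3841 / 3
GCD(3841, 3) = 1
Simplified: 3841/3

3841/3


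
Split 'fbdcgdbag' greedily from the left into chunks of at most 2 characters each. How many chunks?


'fbdcgdbag' has 9 characters.
Chunking with max size 2:
  Chunk 1: 'fb' (positions 0-1)
  Chunk 2: 'dc' (positions 2-3)
  Chunk 3: 'gd' (positions 4-5)
  Chunk 4: 'ba' (positions 6-7)
  Chunk 5: 'g' (positions 8-8)
Total chunks: ceil(9 / 2) = 5

5


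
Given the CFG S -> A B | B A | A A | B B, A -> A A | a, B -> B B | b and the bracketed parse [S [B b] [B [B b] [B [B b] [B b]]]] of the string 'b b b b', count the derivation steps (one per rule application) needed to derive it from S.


Every bracketed nonterminal node [X ...] in the tree is produced by exactly one rule application.
Reading the tree off as a leftmost derivation:
  Step 1: S  =>  B B   (applied S -> B B)
  Step 2: B B  =>  b B   (applied B -> b)
  Step 3: b B  =>  b B B   (applied B -> B B)
  Step 4: b B B  =>  b b B   (applied B -> b)
  Step 5: b b B  =>  b b B B   (applied B -> B B)
  Step 6: b b B B  =>  b b b B   (applied B -> b)
  Step 7: b b b B  =>  b b b b   (applied B -> b)
Final yield: b b b b
Total rewrite steps: 7

7


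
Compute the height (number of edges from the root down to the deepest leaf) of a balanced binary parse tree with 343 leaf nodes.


In a balanced binary tree with n leaves the deepest leaf is ceil(log2(n)) edges below the root.
log2(343) = 8.4221
ceil(8.4221) = 9
height (edges) = 9

9


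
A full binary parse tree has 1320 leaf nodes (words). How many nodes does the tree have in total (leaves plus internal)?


Leaf nodes (terminals): 1320
Internal nodes = n - 1 = 1320 - 1 = 1319
Total = leaves + internal = 1320 + 1319 = 2639

2639


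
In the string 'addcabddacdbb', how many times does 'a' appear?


Scanning 'addcabddacdbb' for 'a':
  Position 0: 'a' -> MATCH (count: 1)
  Position 4: 'a' -> MATCH (count: 2)
  Position 8: 'a' -> MATCH (count: 3)
Total occurrences of 'a': 3

3


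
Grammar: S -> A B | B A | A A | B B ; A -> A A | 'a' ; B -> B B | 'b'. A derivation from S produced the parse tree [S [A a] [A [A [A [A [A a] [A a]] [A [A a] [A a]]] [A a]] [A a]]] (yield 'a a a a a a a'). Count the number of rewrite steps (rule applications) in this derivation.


Every bracketed nonterminal node [X ...] in the tree is produced by exactly one rule application.
Reading the tree off as a leftmost derivation:
  Step 1: S  =>  A A   (applied S -> A A)
  Step 2: A A  =>  a A   (applied A -> a)
  Step 3: a A  =>  a A A   (applied A -> A A)
  Step 4: a A A  =>  a A A A   (applied A -> A A)
  Step 5: a A A A  =>  a A A A A   (applied A -> A A)
  Step 6: a A A A A  =>  a A A A A A   (applied A -> A A)
  Step 7: a A A A A A  =>  a a A A A A   (applied A -> a)
  Step 8: a a A A A A  =>  a a a A A A   (applied A -> a)
  Step 9: a a a A A A  =>  a a a A A A A   (applied A -> A A)
  Step 10: a a a A A A A  =>  a a a a A A A   (applied A -> a)
  Step 11: a a a a A A A  =>  a a a a a A A   (applied A -> a)
  Step 12: a a a a a A A  =>  a a a a a a A   (applied A -> a)
  Step 13: a a a a a a A  =>  a a a a a a a   (applied A -> a)
Final yield: a a a a a a a
Total rewrite steps: 13

13


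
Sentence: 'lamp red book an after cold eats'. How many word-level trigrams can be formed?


Word trigrams from [7] words:
  Trigram 1: (lamp red book)
  Trigram 2: (red book an)
  Trigram 3: (book an after)
  Trigram 4: (an after cold)
  Trigram 5: (after cold eats)
Total word trigrams: 7 - 2 = 5

5


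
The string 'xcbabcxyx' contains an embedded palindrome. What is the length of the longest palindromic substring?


Scanning 'xcbabcxyx' for palindromic substrings.
Substring at positions 0-6: 'xcbabcx'.
Check: reverse('xcbabcx') = 'xcbabcx' -> palindrome confirmed.
Neighbouring characters ('-' / 'y') break symmetry, so it cannot extend further.
No longer palindromic substring exists; longest length = 7

7


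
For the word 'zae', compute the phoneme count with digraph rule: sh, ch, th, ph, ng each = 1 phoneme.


Parsing 'zae' greedily, digraphs first:
  'z' -> consonant phoneme (phonemes so far: 1)
  'a' -> vowel phoneme (phonemes so far: 2)
  'e' -> vowel phoneme (phonemes so far: 3)
Total phonemes: 3

3


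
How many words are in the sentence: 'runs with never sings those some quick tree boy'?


Counting words by splitting on spaces:
  Word 1: 'runs'
  Word 2: 'with'
  Word 3: 'never'
  Word 4: 'sings'
  Word 5: 'those'
  Word 6: 'some'
  Word 7: 'quick'
  Word 8: 'tree'
  Word 9: 'boy'
Total words: 9

9


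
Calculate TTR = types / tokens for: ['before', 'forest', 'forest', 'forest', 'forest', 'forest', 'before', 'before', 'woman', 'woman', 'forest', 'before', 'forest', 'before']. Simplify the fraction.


Tokens: 14
Unique types: ('before', 'forest', 'woman') = 3
TTR = 3/14
Already in lowest terms.

3/14


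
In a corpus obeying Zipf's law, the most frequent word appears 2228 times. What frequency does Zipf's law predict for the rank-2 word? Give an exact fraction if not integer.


Zipf's law: freq(rank) = f1 / rank
f1 = 2228, rank = 2
freq = 2228 / 2
= 1114

1114


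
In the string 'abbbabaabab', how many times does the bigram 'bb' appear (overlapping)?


Scanning 'abbbabaabab' for bigram 'bb':
  Position 0: 'ab' -> no
  Position 1: 'bb' -> MATCH
  Position 2: 'bb' -> MATCH
  Position 3: 'ba' -> no
  Position 4: 'ab' -> no
  Position 5: 'ba' -> no
  Position 6: 'aa' -> no
  Position 7: 'ab' -> no
  Position 8: 'ba' -> no
  Position 9: 'ab' -> no
Total matches: 2

2


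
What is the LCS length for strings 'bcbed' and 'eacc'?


DP table for LCS of 'bcbed' and 'eacc':
       e  a  c  c
    0  0  0  0  0
  b 0  0  0  0  0
  c 0  0  0  1  1
  b 0  0  0  1  1
  e 0  1  1  1  1
  d 0  1  1  1  1
LCS: 'c'
LCS length = 1

1


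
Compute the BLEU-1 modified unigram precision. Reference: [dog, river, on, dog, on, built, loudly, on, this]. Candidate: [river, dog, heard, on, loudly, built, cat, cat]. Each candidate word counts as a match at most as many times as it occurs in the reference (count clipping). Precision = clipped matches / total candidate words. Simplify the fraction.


Reference word counts: {'built': 1, 'dog': 2, 'loudly': 1, 'on': 3, 'river': 1, 'this': 1}
Checking each candidate word (with clipping):
  'river' -> in reference (ref count 1, used 1/1) -> match (matches: 1)
  'dog' -> in reference (ref count 2, used 1/2) -> match (matches: 2)
  'heard' -> not in reference -> no match (matches: 2)
  'on' -> in reference (ref count 3, used 1/3) -> match (matches: 3)
  'loudly' -> in reference (ref count 1, used 1/1) -> match (matches: 4)
  'built' -> in reference (ref count 1, used 1/1) -> match (matches: 5)
  'cat' -> not in reference -> no match (matches: 5)
  'cat' -> not in reference -> no match (matches: 5)
Clipped matches: 5, Candidate length: 8
Precision = 5/8

5/8


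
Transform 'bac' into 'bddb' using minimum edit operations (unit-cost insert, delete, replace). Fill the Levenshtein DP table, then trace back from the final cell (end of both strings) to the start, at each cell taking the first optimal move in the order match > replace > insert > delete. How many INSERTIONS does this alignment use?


Edit distance = 3. Backtracking from cell (3, 4) with preference match > replace > insert > delete,
then listing the resulting alignment 'bac' -> 'bddb' left to right:
  Step 1: keep 'b'
  Step 2: insert 'd' [insertion #1]
  Step 3: replace a->d
  Step 4: replace c->b
Total insertions: 1

1


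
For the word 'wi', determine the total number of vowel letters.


Scanning each character of 'wi':
  Position 1: 'w' -> consonant (running count: 0)
  Position 2: 'i' -> vowel (running count: 1)
Total vowels: 1

1


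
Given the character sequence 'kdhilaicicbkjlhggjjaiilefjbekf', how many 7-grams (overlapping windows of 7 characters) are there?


String 'kdhilaicicbkjlhggjjaiilefjbekf' has length L = 30.
Number of overlapping n-grams = L - n + 1
Substituting: 30 - 7 + 1 = 24

24


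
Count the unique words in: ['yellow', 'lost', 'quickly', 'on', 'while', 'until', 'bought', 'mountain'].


Listing all tokens and tracking unique types:
  Token 1: 'yellow' -> NEW (unique so far: 1)
  Token 2: 'lost' -> NEW (unique so far: 2)
  Token 3: 'quickly' -> NEW (unique so far: 3)
  Token 4: 'on' -> NEW (unique so far: 4)
  Token 5: 'while' -> NEW (unique so far: 5)
  Token 6: 'until' -> NEW (unique so far: 6)
  Token 7: 'bought' -> NEW (unique so far: 7)
  Token 8: 'mountain' -> NEW (unique so far: 8)
Unique types: ('bought', 'lost', 'mountain', 'on', 'quickly', 'until', 'while', 'yellow')
Vocabulary size: 8

8


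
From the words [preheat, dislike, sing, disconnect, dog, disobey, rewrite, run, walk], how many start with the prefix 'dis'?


Checking each word for prefix 'dis':
  'preheat' -> no (count: 0)
  'dislike' -> YES, starts with 'dis' (count: 1)
  'sing' -> no (count: 1)
  'disconnect' -> YES, starts with 'dis' (count: 2)
  'dog' -> no (count: 2)
  'disobey' -> YES, starts with 'dis' (count: 3)
  'rewrite' -> no (count: 3)
  'run' -> no (count: 3)
  'walk' -> no (count: 3)
Total with prefix 'dis': 3

3


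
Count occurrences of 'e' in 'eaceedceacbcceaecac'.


Scanning 'eaceedceacbcceaecac' for 'e':
  Position 0: 'e' -> MATCH (count: 1)
  Position 3: 'e' -> MATCH (count: 2)
  Position 4: 'e' -> MATCH (count: 3)
  Position 7: 'e' -> MATCH (count: 4)
  Position 13: 'e' -> MATCH (count: 5)
  Position 15: 'e' -> MATCH (count: 6)
Total occurrences of 'e': 6

6


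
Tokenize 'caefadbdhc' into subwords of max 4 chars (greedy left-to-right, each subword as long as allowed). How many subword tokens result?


'caefadbdhc' has 10 characters.
Chunking with max size 4:
  Chunk 1: 'caef' (positions 0-3)
  Chunk 2: 'adbd' (positions 4-7)
  Chunk 3: 'hc' (positions 8-9)
Total chunks: ceil(10 / 4) = 3

3


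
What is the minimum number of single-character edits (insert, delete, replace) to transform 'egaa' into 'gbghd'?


Building DP table for s1='egaa' (len 4) and s2='gbghd' (len 5):
       g  b  g  h  d
    0  1  2  3  4  5
  e 1  1  2  3  4  5
  g 2  1  2  2  3  4
  a 3  2  2  3  3  4
  a 4  3  3  3  4  4
Edit distance = dp[4][5] = 4

4


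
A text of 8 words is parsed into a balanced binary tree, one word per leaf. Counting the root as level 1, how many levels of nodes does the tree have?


In a balanced binary tree with n leaves the deepest leaf is ceil(log2(n)) edges below the root,
so counting node levels inclusive of root and leaves gives ceil(log2(n)) + 1 levels.
log2(8) = 3.0000
ceil(3.0000) = 3
levels = 3 + 1 = 4

4


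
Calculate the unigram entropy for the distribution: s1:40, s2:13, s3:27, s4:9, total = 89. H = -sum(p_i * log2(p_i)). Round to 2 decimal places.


Computing entropy H = -sum(p_i * log2(p_i)):
  s1: p = 40/89 = 0.4494, -p*log2(p) = 0.5186
  s2: p = 13/89 = 0.1461, -p*log2(p) = 0.4054
  s3: p = 27/89 = 0.3034, -p*log2(p) = 0.5221
  s4: p = 9/89 = 0.1011, -p*log2(p) = 0.3343
H = sum of terms = 1.7804
Rounded to 2 decimals: 1.78

1.78


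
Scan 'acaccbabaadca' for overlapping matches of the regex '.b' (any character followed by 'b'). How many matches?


Pattern: .b means any character followed by 'b'.
Scanning 'acaccbabaadca' position-by-position:
  Pos 0: window 'ac' -> no
  Pos 1: window 'ca' -> no
  Pos 2: window 'ac' -> no
  Pos 3: window 'cc' -> no
  Pos 4: window 'cb' -> MATCH
  Pos 5: window 'ba' -> no
  Pos 6: window 'ab' -> MATCH
  Pos 7: window 'ba' -> no
  Pos 8: window 'aa' -> no
  Pos 9: window 'ad' -> no
  Pos 10: window 'dc' -> no
  Pos 11: window 'ca' -> no
  Pos 12: window 'a' -> no
Total matches: 2

2


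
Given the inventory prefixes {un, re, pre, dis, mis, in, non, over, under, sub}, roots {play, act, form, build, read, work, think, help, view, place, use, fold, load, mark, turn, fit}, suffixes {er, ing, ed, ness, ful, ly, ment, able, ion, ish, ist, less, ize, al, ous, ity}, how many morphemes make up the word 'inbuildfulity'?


Segmenting 'inbuildfulity' against the inventory:
  'in' -> prefix (morpheme 1)
  'build' -> root (morpheme 2)
  'ful' -> suffix (morpheme 3)
  'ity' -> suffix (morpheme 4)
Total morphemes: 4

4


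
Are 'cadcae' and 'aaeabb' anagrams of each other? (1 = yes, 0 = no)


Sort characters of 'cadcae': 'aaccde'
Sort characters of 'aaeabb': 'aaabbe'
Sorted forms differ -> they are NOT anagrams
Result: 0

0


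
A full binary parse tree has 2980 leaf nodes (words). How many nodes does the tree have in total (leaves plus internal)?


Leaf nodes (terminals): 2980
Internal nodes = n - 1 = 2980 - 1 = 2979
Total = leaves + internal = 2980 + 2979 = 5959

5959


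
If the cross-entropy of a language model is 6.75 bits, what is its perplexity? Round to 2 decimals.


Perplexity formula: PP = 2^H
H = 6.75
PP = 2^6.75
Decompose: 2^6.75 = 2^6 * 2^0.75
2^6 = 64, 2^0.75 ~ 1.6817928
PP ~ 64 * 1.6817928 = 107.6347392
Rounded to 2 decimals: 107.63

107.63


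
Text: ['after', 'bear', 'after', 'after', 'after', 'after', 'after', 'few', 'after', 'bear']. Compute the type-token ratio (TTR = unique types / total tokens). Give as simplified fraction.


Tokens: 10
Unique types: ('after', 'bear', 'few') = 3
TTR = 3/10
Already in lowest terms.

3/10


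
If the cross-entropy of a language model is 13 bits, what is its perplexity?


Perplexity formula: PP = 2^H
H = 13
PP = 2^13
PP = 2^13 = 8192

8192


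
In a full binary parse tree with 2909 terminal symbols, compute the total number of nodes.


Leaf nodes (terminals): 2909
Internal nodes = n - 1 = 2909 - 1 = 2908
Total = leaves + internal = 2909 + 2908 = 5817

5817


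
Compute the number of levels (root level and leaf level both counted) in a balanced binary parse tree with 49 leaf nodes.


In a balanced binary tree with n leaves the deepest leaf is ceil(log2(n)) edges below the root,
so counting node levels inclusive of root and leaves gives ceil(log2(n)) + 1 levels.
log2(49) = 5.6147
ceil(5.6147) = 6
levels = 6 + 1 = 7

7


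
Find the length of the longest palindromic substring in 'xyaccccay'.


Scanning 'xyaccccay' for palindromic substrings.
Substring at positions 1-8: 'yaccccay'.
Check: reverse('yaccccay') = 'yaccccay' -> palindrome confirmed.
Neighbouring characters ('x' / '-') break symmetry, so it cannot extend further.
No longer palindromic substring exists; longest length = 8

8


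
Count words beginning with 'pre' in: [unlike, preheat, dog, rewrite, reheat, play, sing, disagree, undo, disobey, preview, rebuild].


Checking each word for prefix 'pre':
  'unlike' -> no (count: 0)
  'preheat' -> YES, starts with 'pre' (count: 1)
  'dog' -> no (count: 1)
  'rewrite' -> no (count: 1)
  'reheat' -> no (count: 1)
  'play' -> no (count: 1)
  'sing' -> no (count: 1)
  'disagree' -> no (count: 1)
  'undo' -> no (count: 1)
  'disobey' -> no (count: 1)
  'preview' -> YES, starts with 'pre' (count: 2)
  'rebuild' -> no (count: 2)
Total with prefix 'pre': 2

2


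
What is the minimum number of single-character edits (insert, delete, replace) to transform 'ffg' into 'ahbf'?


Building DP table for s1='ffg' (len 3) and s2='ahbf' (len 4):
       a  h  b  f
    0  1  2  3  4
  f 1  1  2  3  3
  f 2  2  2  3  3
  g 3  3  3  3  4
Edit distance = dp[3][4] = 4

4


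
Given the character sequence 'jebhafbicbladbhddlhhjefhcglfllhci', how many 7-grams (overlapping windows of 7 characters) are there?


String 'jebhafbicbladbhddlhhjefhcglfllhci' has length L = 33.
Number of overlapping n-grams = L - n + 1
Substituting: 33 - 7 + 1 = 27

27


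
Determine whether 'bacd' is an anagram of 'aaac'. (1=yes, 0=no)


Sort characters of 'bacd': 'abcd'
Sort characters of 'aaac': 'aaac'
Sorted forms differ -> they are NOT anagrams
Result: 0

0


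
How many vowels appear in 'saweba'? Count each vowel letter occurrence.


Scanning each character of 'saweba':
  Position 1: 's' -> consonant (running count: 0)
  Position 2: 'a' -> vowel (running count: 1)
  Position 3: 'w' -> consonant (running count: 1)
  Position 4: 'e' -> vowel (running count: 2)
  Position 5: 'b' -> consonant (running count: 2)
  Position 6: 'a' -> vowel (running count: 3)
Total vowels: 3

3


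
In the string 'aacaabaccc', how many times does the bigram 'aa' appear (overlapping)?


Scanning 'aacaabaccc' for bigram 'aa':
  Position 0: 'aa' -> MATCH
  Position 1: 'ac' -> no
  Position 2: 'ca' -> no
  Position 3: 'aa' -> MATCH
  Position 4: 'ab' -> no
  Position 5: 'ba' -> no
  Position 6: 'ac' -> no
  Position 7: 'cc' -> no
  Position 8: 'cc' -> no
Total matches: 2

2


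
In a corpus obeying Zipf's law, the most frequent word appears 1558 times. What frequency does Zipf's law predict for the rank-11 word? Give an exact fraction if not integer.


Zipf's law: freq(rank) = f1 / rank
f1 = 1558, rank = 11
freq = 1558 / 11
GCD(1558, 11) = 1
Simplified: 1558/11

1558/11


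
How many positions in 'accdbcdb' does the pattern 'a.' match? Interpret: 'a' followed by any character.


Pattern: a. means 'a' followed by any character.
Scanning 'accdbcdb' position-by-position:
  Pos 0: window 'ac' -> MATCH
  Pos 1: window 'cc' -> no
  Pos 2: window 'cd' -> no
  Pos 3: window 'db' -> no
  Pos 4: window 'bc' -> no
  Pos 5: window 'cd' -> no
  Pos 6: window 'db' -> no
  Pos 7: window 'b' -> no
Total matches: 1

1


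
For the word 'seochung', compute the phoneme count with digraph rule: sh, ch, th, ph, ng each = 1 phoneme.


Parsing 'seochung' greedily, digraphs first:
  's' -> consonant phoneme (phonemes so far: 1)
  'e' -> vowel phoneme (phonemes so far: 2)
  'o' -> vowel phoneme (phonemes so far: 3)
  'ch' -> digraph (1 consonant phoneme) (phonemes so far: 4)
  'u' -> vowel phoneme (phonemes so far: 5)
  'ng' -> digraph (1 consonant phoneme) (phonemes so far: 6)
Total phonemes: 6

6


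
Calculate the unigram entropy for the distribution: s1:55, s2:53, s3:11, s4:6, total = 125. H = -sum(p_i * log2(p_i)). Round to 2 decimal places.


Computing entropy H = -sum(p_i * log2(p_i)):
  s1: p = 55/125 = 0.4400, -p*log2(p) = 0.5211
  s2: p = 53/125 = 0.4240, -p*log2(p) = 0.5249
  s3: p = 11/125 = 0.0880, -p*log2(p) = 0.3086
  s4: p = 6/125 = 0.0480, -p*log2(p) = 0.2103
H = sum of terms = 1.5649
Rounded to 2 decimals: 1.56

1.56


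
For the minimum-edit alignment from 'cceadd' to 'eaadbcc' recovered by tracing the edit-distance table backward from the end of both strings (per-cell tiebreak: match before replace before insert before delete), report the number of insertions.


Edit distance = 6. Backtracking from cell (6, 7) with preference match > replace > insert > delete,
then listing the resulting alignment 'cceadd' -> 'eaadbcc' left to right:
  Step 1: delete 'c'
  Step 2: replace c->e
  Step 3: replace e->a
  Step 4: keep 'a'
  Step 5: keep 'd'
  Step 6: insert 'b' [insertion #1]
  Step 7: insert 'c' [insertion #2]
  Step 8: replace d->c
Total insertions: 2

2


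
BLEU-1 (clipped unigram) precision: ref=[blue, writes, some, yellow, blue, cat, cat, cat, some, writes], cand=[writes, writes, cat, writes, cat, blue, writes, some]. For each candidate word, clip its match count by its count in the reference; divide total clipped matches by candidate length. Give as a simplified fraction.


Reference word counts: {'blue': 2, 'cat': 3, 'some': 2, 'writes': 2, 'yellow': 1}
Checking each candidate word (with clipping):
  'writes' -> in reference (ref count 2, used 1/2) -> match (matches: 1)
  'writes' -> in reference (ref count 2, used 2/2) -> match (matches: 2)
  'cat' -> in reference (ref count 3, used 1/3) -> match (matches: 3)
  'writes' -> ref count 2 already used up (2/2) -> clipped, no match (matches: 3)
  'cat' -> in reference (ref count 3, used 2/3) -> match (matches: 4)
  'blue' -> in reference (ref count 2, used 1/2) -> match (matches: 5)
  'writes' -> ref count 2 already used up (2/2) -> clipped, no match (matches: 5)
  'some' -> in reference (ref count 2, used 1/2) -> match (matches: 6)
Clipped matches: 6, Candidate length: 8
Precision = 6/8 = 3/4

3/4


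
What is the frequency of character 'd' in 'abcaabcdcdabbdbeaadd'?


Scanning 'abcaabcdcdabbdbeaadd' for 'd':
  Position 7: 'd' -> MATCH (count: 1)
  Position 9: 'd' -> MATCH (count: 2)
  Position 13: 'd' -> MATCH (count: 3)
  Position 18: 'd' -> MATCH (count: 4)
  Position 19: 'd' -> MATCH (count: 5)
Total occurrences of 'd': 5

5


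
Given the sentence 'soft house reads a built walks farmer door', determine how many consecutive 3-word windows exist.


Word trigrams from [8] words:
  Trigram 1: (soft house reads)
  Trigram 2: (house reads a)
  Trigram 3: (reads a built)
  Trigram 4: (a built walks)
  Trigram 5: (built walks farmer)
  Trigram 6: (walks farmer door)
Total word trigrams: 8 - 2 = 6

6


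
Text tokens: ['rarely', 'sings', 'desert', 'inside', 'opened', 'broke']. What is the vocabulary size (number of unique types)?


Listing all tokens and tracking unique types:
  Token 1: 'rarely' -> NEW (unique so far: 1)
  Token 2: 'sings' -> NEW (unique so far: 2)
  Token 3: 'desert' -> NEW (unique so far: 3)
  Token 4: 'inside' -> NEW (unique so far: 4)
  Token 5: 'opened' -> NEW (unique so far: 5)
  Token 6: 'broke' -> NEW (unique so far: 6)
Unique types: ('broke', 'desert', 'inside', 'opened', 'rarely', 'sings')
Vocabulary size: 6

6


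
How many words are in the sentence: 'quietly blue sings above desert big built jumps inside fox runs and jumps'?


Counting words by splitting on spaces:
  Word 1: 'quietly'
  Word 2: 'blue'
  Word 3: 'sings'
  Word 4: 'above'
  Word 5: 'desert'
  Word 6: 'big'
  Word 7: 'built'
  Word 8: 'jumps'
  Word 9: 'inside'
  Word 10: 'fox'
  Word 11: 'runs'
  Word 12: 'and'
  Word 13: 'jumps'
Total words: 13

13


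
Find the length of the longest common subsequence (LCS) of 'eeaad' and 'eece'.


DP table for LCS of 'eeaad' and 'eece':
       e  e  c  e
    0  0  0  0  0
  e 0  1  1  1  1
  e 0  1  2  2  2
  a 0  1  2  2  2
  a 0  1  2  2  2
  d 0  1  2  2  2
LCS: 'ee'
LCS length = 2

2


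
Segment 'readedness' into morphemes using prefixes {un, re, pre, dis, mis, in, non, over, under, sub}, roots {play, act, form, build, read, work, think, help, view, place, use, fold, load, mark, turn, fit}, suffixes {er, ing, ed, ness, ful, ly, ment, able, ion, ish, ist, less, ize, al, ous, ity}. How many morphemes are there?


Segmenting 'readedness' against the inventory:
  'read' -> root (morpheme 1)
  'ed' -> suffix (morpheme 2)
  'ness' -> suffix (morpheme 3)
Total morphemes: 3

3


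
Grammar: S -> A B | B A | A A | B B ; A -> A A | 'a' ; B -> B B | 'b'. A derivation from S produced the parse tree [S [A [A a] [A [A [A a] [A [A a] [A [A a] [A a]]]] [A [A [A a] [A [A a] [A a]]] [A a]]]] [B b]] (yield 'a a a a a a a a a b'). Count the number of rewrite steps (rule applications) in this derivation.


Every bracketed nonterminal node [X ...] in the tree is produced by exactly one rule application.
Reading the tree off as a leftmost derivation:
  Step 1: S  =>  A B   (applied S -> A B)
  Step 2: A B  =>  A A B   (applied A -> A A)
  Step 3: A A B  =>  a A B   (applied A -> a)
  Step 4: a A B  =>  a A A B   (applied A -> A A)
  Step 5: a A A B  =>  a A A A B   (applied A -> A A)
  Step 6: a A A A B  =>  a a A A B   (applied A -> a)
  Step 7: a a A A B  =>  a a A A A B   (applied A -> A A)
  Step 8: a a A A A B  =>  a a a A A B   (applied A -> a)
  Step 9: a a a A A B  =>  a a a A A A B   (applied A -> A A)
  Step 10: a a a A A A B  =>  a a a a A A B   (applied A -> a)
  Step 11: a a a a A A B  =>  a a a a a A B   (applied A -> a)
  Step 12: a a a a a A B  =>  a a a a a A A B   (applied A -> A A)
  Step 13: a a a a a A A B  =>  a a a a a A A A B   (applied A -> A A)
  Step 14: a a a a a A A A B  =>  a a a a a a A A B   (applied A -> a)
  Step 15: a a a a a a A A B  =>  a a a a a a A A A B   (applied A -> A A)
  Step 16: a a a a a a A A A B  =>  a a a a a a a A A B   (applied A -> a)
  Step 17: a a a a a a a A A B  =>  a a a a a a a a A B   (applied A -> a)
  Step 18: a a a a a a a a A B  =>  a a a a a a a a a B   (applied A -> a)
  Step 19: a a a a a a a a a B  =>  a a a a a a a a a b   (applied B -> b)
Final yield: a a a a a a a a a b
Total rewrite steps: 19

19


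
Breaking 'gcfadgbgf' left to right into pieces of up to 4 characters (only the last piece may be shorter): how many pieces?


'gcfadgbgf' has 9 characters.
Chunking with max size 4:
  Chunk 1: 'gcfa' (positions 0-3)
  Chunk 2: 'dgbg' (positions 4-7)
  Chunk 3: 'f' (positions 8-8)
Total chunks: ceil(9 / 4) = 3

3


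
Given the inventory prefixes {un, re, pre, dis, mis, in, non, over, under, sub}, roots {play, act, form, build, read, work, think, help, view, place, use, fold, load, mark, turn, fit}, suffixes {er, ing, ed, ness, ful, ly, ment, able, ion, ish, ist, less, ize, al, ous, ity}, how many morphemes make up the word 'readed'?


Segmenting 'readed' against the inventory:
  'read' -> root (morpheme 1)
  'ed' -> suffix (morpheme 2)
Total morphemes: 2

2


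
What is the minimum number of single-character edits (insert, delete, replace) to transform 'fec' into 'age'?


Building DP table for s1='fec' (len 3) and s2='age' (len 3):
       a  g  e
    0  1  2  3
  f 1  1  2  3
  e 2  2  2  2
  c 3  3  3  3
Edit distance = dp[3][3] = 3

3


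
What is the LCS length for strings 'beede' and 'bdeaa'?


DP table for LCS of 'beede' and 'bdeaa':
       b  d  e  a  a
    0  0  0  0  0  0
  b 0  1  1  1  1  1
  e 0  1  1  2  2  2
  e 0  1  1  2  2  2
  d 0  1  2  2  2  2
  e 0  1  2  3  3  3
LCS: 'bde'
LCS length = 3

3


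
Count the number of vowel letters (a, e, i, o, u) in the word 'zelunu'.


Scanning each character of 'zelunu':
  Position 1: 'z' -> consonant (running count: 0)
  Position 2: 'e' -> vowel (running count: 1)
  Position 3: 'l' -> consonant (running count: 1)
  Position 4: 'u' -> vowel (running count: 2)
  Position 5: 'n' -> consonant (running count: 2)
  Position 6: 'u' -> vowel (running count: 3)
Total vowels: 3

3


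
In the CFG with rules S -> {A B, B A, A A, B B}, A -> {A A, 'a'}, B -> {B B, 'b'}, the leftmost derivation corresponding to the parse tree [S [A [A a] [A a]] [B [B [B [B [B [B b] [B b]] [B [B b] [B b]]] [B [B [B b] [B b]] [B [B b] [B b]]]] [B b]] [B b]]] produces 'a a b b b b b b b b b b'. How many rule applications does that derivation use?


Every bracketed nonterminal node [X ...] in the tree is produced by exactly one rule application.
Reading the tree off as a leftmost derivation:
  Step 1: S  =>  A B   (applied S -> A B)
  Step 2: A B  =>  A A B   (applied A -> A A)
  Step 3: A A B  =>  a A B   (applied A -> a)
  Step 4: a A B  =>  a a B   (applied A -> a)
  Step 5: a a B  =>  a a B B   (applied B -> B B)
  Step 6: a a B B  =>  a a B B B   (applied B -> B B)
  Step 7: a a B B B  =>  a a B B B B   (applied B -> B B)
  Step 8: a a B B B B  =>  a a B B B B B   (applied B -> B B)
  Step 9: a a B B B B B  =>  a a B B B B B B   (applied B -> B B)
  Step 10: a a B B B B B B  =>  a a b B B B B B   (applied B -> b)
  Step 11: a a b B B B B B  =>  a a b b B B B B   (applied B -> b)
  Step 12: a a b b B B B B  =>  a a b b B B B B B   (applied B -> B B)
  Step 13: a a b b B B B B B  =>  a a b b b B B B B   (applied B -> b)
  Step 14: a a b b b B B B B  =>  a a b b b b B B B   (applied B -> b)
  Step 15: a a b b b b B B B  =>  a a b b b b B B B B   (applied B -> B B)
  Step 16: a a b b b b B B B B  =>  a a b b b b B B B B B   (applied B -> B B)
  Step 17: a a b b b b B B B B B  =>  a a b b b b b B B B B   (applied B -> b)
  Step 18: a a b b b b b B B B B  =>  a a b b b b b b B B B   (applied B -> b)
  Step 19: a a b b b b b b B B B  =>  a a b b b b b b B B B B   (applied B -> B B)
  Step 20: a a b b b b b b B B B B  =>  a a b b b b b b b B B B   (applied B -> b)
  Step 21: a a b b b b b b b B B B  =>  a a b b b b b b b b B B   (applied B -> b)
  Step 22: a a b b b b b b b b B B  =>  a a b b b b b b b b b B   (applied B -> b)
  Step 23: a a b b b b b b b b b B  =>  a a b b b b b b b b b b   (applied B -> b)
Final yield: a a b b b b b b b b b b
Total rewrite steps: 23

23
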